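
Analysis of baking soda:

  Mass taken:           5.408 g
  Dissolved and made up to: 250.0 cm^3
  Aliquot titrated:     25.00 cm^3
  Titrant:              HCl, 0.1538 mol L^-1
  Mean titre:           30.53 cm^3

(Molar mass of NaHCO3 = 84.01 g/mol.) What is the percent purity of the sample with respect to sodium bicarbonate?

NaHCO3 + HCl → NaCl + H2O + CO2
n(HCl) per titration = 0.03053 × 0.1538 = 4.696 × 10^-3 mol
n(NaHCO3) in each aliquot = 4.696 × 10^-3 mol (1:1 ratio)
n(NaHCO3) in the whole flask = 4.696 × 10^-3 × 250.0/25.00 = 0.04696 mol
mass of NaHCO3 = 0.04696 × 84.01 = 3.945 g
% NaHCO3 = 3.945 / 5.408 × 100 = 72.94 %

72.94 %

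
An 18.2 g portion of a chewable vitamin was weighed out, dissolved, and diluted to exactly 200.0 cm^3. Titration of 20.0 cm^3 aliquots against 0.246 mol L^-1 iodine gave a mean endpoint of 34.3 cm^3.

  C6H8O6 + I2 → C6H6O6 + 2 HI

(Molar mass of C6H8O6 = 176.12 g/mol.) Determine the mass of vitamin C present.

14.9 g

n(I2) per titration = 0.0343 × 0.246 = 8.44 × 10^-3 mol
n(C6H8O6) in each aliquot = 8.44 × 10^-3 mol (1:1 ratio)
n(C6H8O6) in the whole flask = 8.44 × 10^-3 × 200.0/20.0 = 0.0844 mol
mass of C6H8O6 = 0.0844 × 176.12 = 14.9 g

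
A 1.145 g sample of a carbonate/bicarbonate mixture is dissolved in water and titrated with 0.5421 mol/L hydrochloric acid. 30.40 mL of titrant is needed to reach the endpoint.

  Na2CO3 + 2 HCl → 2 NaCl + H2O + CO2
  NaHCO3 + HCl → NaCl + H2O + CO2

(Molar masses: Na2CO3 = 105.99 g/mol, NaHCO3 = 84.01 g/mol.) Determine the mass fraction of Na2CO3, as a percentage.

35.74 %

n(HCl) = 0.03040 × 0.5421 = 0.01648 mol
Let x = n(Na2CO3), y = n(NaHCO3).
Titrant: 2x + 1y = 0.01648;  mass: 105.99x + 84.01y = 1.145
Solving, x = 3.861 × 10^-3 mol, y = 8.759 × 10^-3 mol
mass of Na2CO3 = 3.861 × 10^-3 × 105.99 = 0.4092 g
% Na2CO3 = 0.4092 / 1.145 × 100 = 35.74 %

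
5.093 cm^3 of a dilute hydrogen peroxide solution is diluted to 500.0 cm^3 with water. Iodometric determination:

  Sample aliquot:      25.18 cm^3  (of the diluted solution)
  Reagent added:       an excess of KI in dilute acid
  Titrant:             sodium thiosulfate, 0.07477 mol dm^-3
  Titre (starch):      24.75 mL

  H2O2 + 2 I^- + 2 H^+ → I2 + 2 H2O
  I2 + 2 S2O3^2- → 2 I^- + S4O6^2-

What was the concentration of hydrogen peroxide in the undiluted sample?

n(S2O3^2-) = 0.02475 × 0.07477 = 1.851 × 10^-3 mol
n(I2) = n(S2O3^2-)/2 = 9.253 × 10^-4 mol
n(H2O2) in the aliquot = 9.253 × 10^-4 mol (1:1 ratio)
[H2O2]_dilute = 9.253 × 10^-4 / 0.02518 = 0.03675 mol/L
[H2O2]_original = 0.03675 × 500.0/5.093 = 3.608 mol/L

3.608 mol/L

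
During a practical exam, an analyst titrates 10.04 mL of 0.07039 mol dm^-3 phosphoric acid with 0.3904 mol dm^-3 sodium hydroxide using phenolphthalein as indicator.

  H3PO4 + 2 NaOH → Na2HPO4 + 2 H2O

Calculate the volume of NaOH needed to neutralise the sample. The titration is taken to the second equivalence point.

3.620 mL

n(H3PO4) = 0.01004 L × 0.07039 mol/L = 7.067 × 10^-4 mol
From the 2:1 stoichiometry, n(NaOH) = 2/1 × 7.067 × 10^-4 = 1.413 × 10^-3 mol
V(NaOH) = 1.413 × 10^-3 mol / 0.3904 mol/L = 0.003620 L = 3.620 mL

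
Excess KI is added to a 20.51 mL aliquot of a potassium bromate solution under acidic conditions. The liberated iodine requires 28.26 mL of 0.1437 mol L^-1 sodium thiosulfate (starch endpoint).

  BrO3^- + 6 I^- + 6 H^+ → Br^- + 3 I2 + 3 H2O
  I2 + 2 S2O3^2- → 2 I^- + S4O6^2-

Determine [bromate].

n(S2O3^2-) = 0.02826 × 0.1437 = 4.061 × 10^-3 mol
n(I2) = n(S2O3^2-)/2 = 2.030 × 10^-3 mol
From the 1:3 ratio, n(BrO3^-) in the aliquot = 1/3 × 2.030 × 10^-3 = 6.768 × 10^-4 mol
[BrO3^-] = 6.768 × 10^-4 / 0.02051 = 0.03300 mol/L

0.03300 mol/L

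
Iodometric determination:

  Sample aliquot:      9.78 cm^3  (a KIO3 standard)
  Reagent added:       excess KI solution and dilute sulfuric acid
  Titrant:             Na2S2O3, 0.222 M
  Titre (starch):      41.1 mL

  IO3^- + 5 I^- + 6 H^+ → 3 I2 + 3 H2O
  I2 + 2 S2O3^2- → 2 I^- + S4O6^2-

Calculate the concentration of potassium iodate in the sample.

n(S2O3^2-) = 0.0411 × 0.222 = 9.12 × 10^-3 mol
n(I2) = n(S2O3^2-)/2 = 4.56 × 10^-3 mol
From the 1:3 ratio, n(IO3^-) in the aliquot = 1/3 × 4.56 × 10^-3 = 1.52 × 10^-3 mol
[IO3^-] = 1.52 × 10^-3 / 0.00978 = 0.155 mol/L

0.155 M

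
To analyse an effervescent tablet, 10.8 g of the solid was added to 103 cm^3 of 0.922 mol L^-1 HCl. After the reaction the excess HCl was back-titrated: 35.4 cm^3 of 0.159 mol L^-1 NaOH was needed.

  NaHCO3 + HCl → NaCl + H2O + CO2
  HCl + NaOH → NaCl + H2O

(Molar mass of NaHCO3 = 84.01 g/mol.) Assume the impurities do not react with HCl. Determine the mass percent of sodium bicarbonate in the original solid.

69.5 %

n(HCl) added = 0.103 × 0.922 = 0.0950 mol
n(NaOH) used in back-titration = 0.0354 × 0.159 = 5.63 × 10^-3 mol
n(HCl) left over = 5.63 × 10^-3 mol (1:1 ratio)
n(HCl) consumed by analyte = 0.0950 − 5.63 × 10^-3 = 0.0893 mol
n(NaHCO3) = 0.0893 mol (1:1 ratio)
mass of NaHCO3 = 0.0893 × 84.01 = 7.51 g
% NaHCO3 = 7.51 / 10.8 × 100 = 69.5 %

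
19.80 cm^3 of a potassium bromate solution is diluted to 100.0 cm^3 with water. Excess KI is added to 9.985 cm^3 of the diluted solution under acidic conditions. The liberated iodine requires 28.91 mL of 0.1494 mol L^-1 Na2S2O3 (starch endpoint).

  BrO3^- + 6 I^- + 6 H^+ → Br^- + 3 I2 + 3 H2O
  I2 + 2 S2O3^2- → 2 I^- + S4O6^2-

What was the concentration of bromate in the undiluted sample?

0.3641 mol/L

n(S2O3^2-) = 0.02891 × 0.1494 = 4.319 × 10^-3 mol
n(I2) = n(S2O3^2-)/2 = 2.160 × 10^-3 mol
From the 1:3 ratio, n(BrO3^-) in the aliquot = 1/3 × 2.160 × 10^-3 = 7.199 × 10^-4 mol
[BrO3^-]_dilute = 7.199 × 10^-4 / 0.009985 = 0.07209 mol/L
[BrO3^-]_original = 0.07209 × 100.0/19.80 = 0.3641 mol/L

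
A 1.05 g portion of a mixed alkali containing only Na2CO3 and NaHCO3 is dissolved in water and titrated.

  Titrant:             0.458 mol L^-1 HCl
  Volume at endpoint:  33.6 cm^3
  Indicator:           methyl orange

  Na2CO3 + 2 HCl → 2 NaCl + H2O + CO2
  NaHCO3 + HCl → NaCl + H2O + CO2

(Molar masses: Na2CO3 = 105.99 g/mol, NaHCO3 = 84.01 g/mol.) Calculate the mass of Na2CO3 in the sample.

n(HCl) = 0.0336 × 0.458 = 0.0154 mol
Let x = n(Na2CO3), y = n(NaHCO3).
Titrant: 2x + 1y = 0.0154;  mass: 105.99x + 84.01y = 1.05
Solving, x = 3.91 × 10^-3 mol, y = 7.56 × 10^-3 mol
mass of Na2CO3 = 3.91 × 10^-3 × 105.99 = 0.415 g

0.415 g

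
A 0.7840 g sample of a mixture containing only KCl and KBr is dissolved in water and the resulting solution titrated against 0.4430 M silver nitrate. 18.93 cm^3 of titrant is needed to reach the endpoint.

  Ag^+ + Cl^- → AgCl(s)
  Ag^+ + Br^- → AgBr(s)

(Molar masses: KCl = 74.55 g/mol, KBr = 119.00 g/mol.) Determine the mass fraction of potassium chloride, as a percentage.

n(AgNO3) = 0.01893 × 0.4430 = 8.386 × 10^-3 mol
Let x = n(KCl), y = n(KBr).
Titrant: 1x + 1y = 8.386 × 10^-3;  mass: 74.55x + 119.00y = 0.7840
Solving, x = 4.813 × 10^-3 mol, y = 3.573 × 10^-3 mol
mass of KCl = 4.813 × 10^-3 × 74.55 = 0.3588 g
% KCl = 0.3588 / 0.7840 × 100 = 45.77 %

45.77 %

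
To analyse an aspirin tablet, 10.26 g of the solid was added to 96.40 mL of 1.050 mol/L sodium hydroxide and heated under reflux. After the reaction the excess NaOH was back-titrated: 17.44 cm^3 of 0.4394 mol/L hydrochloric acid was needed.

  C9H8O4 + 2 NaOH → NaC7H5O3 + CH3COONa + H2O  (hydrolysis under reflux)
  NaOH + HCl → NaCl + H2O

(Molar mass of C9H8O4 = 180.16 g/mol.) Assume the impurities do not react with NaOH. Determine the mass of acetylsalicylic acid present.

8.428 g

n(NaOH) added = 0.09640 × 1.050 = 0.1012 mol
n(HCl) used in back-titration = 0.01744 × 0.4394 = 7.663 × 10^-3 mol
n(NaOH) left over = 7.663 × 10^-3 mol (1:1 ratio)
n(NaOH) consumed by analyte = 0.1012 − 7.663 × 10^-3 = 0.09356 mol
From the 1:2 ratio, n(C9H8O4) = 1/2 × 0.09356 = 0.04678 mol
mass of C9H8O4 = 0.04678 × 180.16 = 8.428 g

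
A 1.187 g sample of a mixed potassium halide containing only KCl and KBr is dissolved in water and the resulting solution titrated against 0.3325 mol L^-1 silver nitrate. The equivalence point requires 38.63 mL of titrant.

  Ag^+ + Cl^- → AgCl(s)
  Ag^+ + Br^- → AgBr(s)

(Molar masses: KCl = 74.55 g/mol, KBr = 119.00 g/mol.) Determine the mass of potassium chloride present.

n(AgNO3) = 0.03863 × 0.3325 = 0.01284 mol
Let x = n(KCl), y = n(KBr).
Titrant: 1x + 1y = 0.01284;  mass: 74.55x + 119.00y = 1.187
Solving, x = 7.683 × 10^-3 mol, y = 5.162 × 10^-3 mol
mass of KCl = 7.683 × 10^-3 × 74.55 = 0.5727 g

0.5727 g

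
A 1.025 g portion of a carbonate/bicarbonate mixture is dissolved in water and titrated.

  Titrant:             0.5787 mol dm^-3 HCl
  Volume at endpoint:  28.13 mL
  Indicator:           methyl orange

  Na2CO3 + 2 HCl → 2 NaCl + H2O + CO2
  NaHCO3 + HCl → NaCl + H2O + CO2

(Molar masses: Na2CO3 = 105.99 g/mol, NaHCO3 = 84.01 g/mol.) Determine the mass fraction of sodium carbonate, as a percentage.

n(HCl) = 0.02813 × 0.5787 = 0.01628 mol
Let x = n(Na2CO3), y = n(NaHCO3).
Titrant: 2x + 1y = 0.01628;  mass: 105.99x + 84.01y = 1.025
Solving, x = 5.523 × 10^-3 mol, y = 5.233 × 10^-3 mol
mass of Na2CO3 = 5.523 × 10^-3 × 105.99 = 0.5854 g
% Na2CO3 = 0.5854 / 1.025 × 100 = 57.11 %

57.11 %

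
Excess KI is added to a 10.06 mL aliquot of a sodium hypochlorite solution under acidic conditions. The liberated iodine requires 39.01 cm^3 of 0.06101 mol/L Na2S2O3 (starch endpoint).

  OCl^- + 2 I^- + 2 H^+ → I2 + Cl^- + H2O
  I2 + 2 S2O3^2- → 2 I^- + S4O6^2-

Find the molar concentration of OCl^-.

n(S2O3^2-) = 0.03901 × 0.06101 = 2.380 × 10^-3 mol
n(I2) = n(S2O3^2-)/2 = 1.190 × 10^-3 mol
n(OCl^-) in the aliquot = 1.190 × 10^-3 mol (1:1 ratio)
[OCl^-] = 1.190 × 10^-3 / 0.01006 = 0.1183 mol/L

0.1183 mol/L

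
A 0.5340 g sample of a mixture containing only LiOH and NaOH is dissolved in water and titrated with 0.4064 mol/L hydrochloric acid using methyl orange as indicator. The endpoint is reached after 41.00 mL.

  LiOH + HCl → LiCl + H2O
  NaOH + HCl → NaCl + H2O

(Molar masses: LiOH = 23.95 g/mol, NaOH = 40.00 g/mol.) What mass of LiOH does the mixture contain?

0.1977 g

n(HCl) = 0.04100 × 0.4064 = 0.01666 mol
Let x = n(LiOH), y = n(NaOH).
Titrant: 1x + 1y = 0.01666;  mass: 23.95x + 40.00y = 0.5340
Solving, x = 8.255 × 10^-3 mol, y = 8.407 × 10^-3 mol
mass of LiOH = 8.255 × 10^-3 × 23.95 = 0.1977 g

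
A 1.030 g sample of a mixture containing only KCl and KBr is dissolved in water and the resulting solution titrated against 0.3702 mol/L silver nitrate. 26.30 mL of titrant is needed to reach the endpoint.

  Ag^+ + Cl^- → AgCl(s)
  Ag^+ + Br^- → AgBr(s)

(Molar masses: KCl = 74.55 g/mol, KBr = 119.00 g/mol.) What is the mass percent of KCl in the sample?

n(AgNO3) = 0.02630 × 0.3702 = 9.736 × 10^-3 mol
Let x = n(KCl), y = n(KBr).
Titrant: 1x + 1y = 9.736 × 10^-3;  mass: 74.55x + 119.00y = 1.030
Solving, x = 2.893 × 10^-3 mol, y = 6.843 × 10^-3 mol
mass of KCl = 2.893 × 10^-3 × 74.55 = 0.2157 g
% KCl = 0.2157 / 1.030 × 100 = 20.94 %

20.94 %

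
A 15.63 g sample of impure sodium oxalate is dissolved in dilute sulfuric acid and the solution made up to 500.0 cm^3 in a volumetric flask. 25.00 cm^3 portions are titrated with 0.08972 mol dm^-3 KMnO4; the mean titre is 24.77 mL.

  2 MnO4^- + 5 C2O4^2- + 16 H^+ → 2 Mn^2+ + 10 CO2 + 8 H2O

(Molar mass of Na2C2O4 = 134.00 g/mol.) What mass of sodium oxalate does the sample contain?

n(KMnO4) per titration = 0.02477 × 0.08972 = 2.222 × 10^-3 mol
From the 5:2 ratio, n(Na2C2O4) in each aliquot = 5/2 × 2.222 × 10^-3 = 5.556 × 10^-3 mol
n(Na2C2O4) in the whole flask = 5.556 × 10^-3 × 500.0/25.00 = 0.1111 mol
mass of Na2C2O4 = 0.1111 × 134.00 = 14.89 g

14.89 g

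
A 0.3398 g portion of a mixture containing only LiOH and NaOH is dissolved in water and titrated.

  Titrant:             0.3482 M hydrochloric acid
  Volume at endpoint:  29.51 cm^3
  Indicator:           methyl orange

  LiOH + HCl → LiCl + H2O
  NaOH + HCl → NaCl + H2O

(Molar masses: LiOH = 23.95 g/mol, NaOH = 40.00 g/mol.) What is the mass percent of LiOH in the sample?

n(HCl) = 0.02951 × 0.3482 = 0.01028 mol
Let x = n(LiOH), y = n(NaOH).
Titrant: 1x + 1y = 0.01028;  mass: 23.95x + 40.00y = 0.3398
Solving, x = 4.437 × 10^-3 mol, y = 5.838 × 10^-3 mol
mass of LiOH = 4.437 × 10^-3 × 23.95 = 0.1063 g
% LiOH = 0.1063 / 0.3398 × 100 = 31.27 %

31.27 %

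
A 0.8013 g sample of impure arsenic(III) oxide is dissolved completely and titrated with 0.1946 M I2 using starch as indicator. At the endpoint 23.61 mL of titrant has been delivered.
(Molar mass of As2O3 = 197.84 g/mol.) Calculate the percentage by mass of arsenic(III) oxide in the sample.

As2O3 + 2 I2 + 2 H2O → As2O5 + 4 HI
n(I2) = 0.02361 L × 0.1946 mol/L = 4.595 × 10^-3 mol
From the 1:2 ratio, n(As2O3) = 1/2 × 4.595 × 10^-3 = 2.297 × 10^-3 mol
mass of As2O3 = 2.297 × 10^-3 × 197.84 g/mol = 0.4545 g
% As2O3 = 0.4545 / 0.8013 × 100 = 56.72 %

56.72 %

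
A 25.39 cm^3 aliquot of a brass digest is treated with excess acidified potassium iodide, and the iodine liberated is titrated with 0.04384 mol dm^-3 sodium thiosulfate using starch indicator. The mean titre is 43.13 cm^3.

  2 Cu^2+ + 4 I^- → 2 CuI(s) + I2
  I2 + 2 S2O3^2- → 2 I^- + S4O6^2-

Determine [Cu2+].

n(S2O3^2-) = 0.04313 × 0.04384 = 1.891 × 10^-3 mol
n(I2) = n(S2O3^2-)/2 = 9.454 × 10^-4 mol
From the 2:1 ratio, n(Cu2+) in the aliquot = 2/1 × 9.454 × 10^-4 = 1.891 × 10^-3 mol
[Cu2+] = 1.891 × 10^-3 / 0.02539 = 0.07447 mol/L

0.07447 mol/L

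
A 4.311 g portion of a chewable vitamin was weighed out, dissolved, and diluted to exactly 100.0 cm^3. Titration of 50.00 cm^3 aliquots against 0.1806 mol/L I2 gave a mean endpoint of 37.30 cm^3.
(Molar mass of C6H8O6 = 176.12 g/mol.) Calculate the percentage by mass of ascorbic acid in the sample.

55.04 %

C6H8O6 + I2 → C6H6O6 + 2 HI
n(I2) per titration = 0.03730 × 0.1806 = 6.736 × 10^-3 mol
n(C6H8O6) in each aliquot = 6.736 × 10^-3 mol (1:1 ratio)
n(C6H8O6) in the whole flask = 6.736 × 10^-3 × 100.0/50.00 = 0.01347 mol
mass of C6H8O6 = 0.01347 × 176.12 = 2.373 g
% C6H8O6 = 2.373 / 4.311 × 100 = 55.04 %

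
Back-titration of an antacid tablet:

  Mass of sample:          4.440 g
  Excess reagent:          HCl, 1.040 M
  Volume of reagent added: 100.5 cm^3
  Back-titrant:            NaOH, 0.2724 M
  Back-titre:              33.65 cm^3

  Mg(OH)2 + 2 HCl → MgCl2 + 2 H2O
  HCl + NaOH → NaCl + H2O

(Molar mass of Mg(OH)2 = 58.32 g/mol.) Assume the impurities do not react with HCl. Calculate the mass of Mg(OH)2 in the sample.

n(HCl) added = 0.1005 × 1.040 = 0.1045 mol
n(NaOH) used in back-titration = 0.03365 × 0.2724 = 9.166 × 10^-3 mol
n(HCl) left over = 9.166 × 10^-3 mol (1:1 ratio)
n(HCl) consumed by analyte = 0.1045 − 9.166 × 10^-3 = 0.09535 mol
From the 1:2 ratio, n(Mg(OH)2) = 1/2 × 0.09535 = 0.04768 mol
mass of Mg(OH)2 = 0.04768 × 58.32 = 2.781 g

2.781 g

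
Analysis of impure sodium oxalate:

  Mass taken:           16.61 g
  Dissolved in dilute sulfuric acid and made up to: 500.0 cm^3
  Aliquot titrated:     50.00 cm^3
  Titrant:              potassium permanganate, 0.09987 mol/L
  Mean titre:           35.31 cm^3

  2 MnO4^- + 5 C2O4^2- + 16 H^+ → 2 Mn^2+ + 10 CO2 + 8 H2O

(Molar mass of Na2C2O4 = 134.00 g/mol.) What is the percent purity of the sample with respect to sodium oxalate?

n(KMnO4) per titration = 0.03531 × 0.09987 = 3.526 × 10^-3 mol
From the 5:2 ratio, n(Na2C2O4) in each aliquot = 5/2 × 3.526 × 10^-3 = 8.816 × 10^-3 mol
n(Na2C2O4) in the whole flask = 8.816 × 10^-3 × 500.0/50.00 = 0.08816 mol
mass of Na2C2O4 = 0.08816 × 134.00 = 11.81 g
% Na2C2O4 = 11.81 / 16.61 × 100 = 71.12 %

71.12 %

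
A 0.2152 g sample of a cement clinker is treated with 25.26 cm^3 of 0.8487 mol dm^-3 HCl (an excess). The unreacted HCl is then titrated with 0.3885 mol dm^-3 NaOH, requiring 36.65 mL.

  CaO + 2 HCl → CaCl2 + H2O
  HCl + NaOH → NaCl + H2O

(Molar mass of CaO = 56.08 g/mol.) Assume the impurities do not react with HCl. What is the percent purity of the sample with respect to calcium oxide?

n(HCl) added = 0.02526 × 0.8487 = 0.02144 mol
n(NaOH) used in back-titration = 0.03665 × 0.3885 = 0.01424 mol
n(HCl) left over = 0.01424 mol (1:1 ratio)
n(HCl) consumed by analyte = 0.02144 − 0.01424 = 7.200 × 10^-3 mol
From the 1:2 ratio, n(CaO) = 1/2 × 7.200 × 10^-3 = 3.600 × 10^-3 mol
mass of CaO = 3.600 × 10^-3 × 56.08 = 0.2019 g
% CaO = 0.2019 / 0.2152 × 100 = 93.81 %

93.81 %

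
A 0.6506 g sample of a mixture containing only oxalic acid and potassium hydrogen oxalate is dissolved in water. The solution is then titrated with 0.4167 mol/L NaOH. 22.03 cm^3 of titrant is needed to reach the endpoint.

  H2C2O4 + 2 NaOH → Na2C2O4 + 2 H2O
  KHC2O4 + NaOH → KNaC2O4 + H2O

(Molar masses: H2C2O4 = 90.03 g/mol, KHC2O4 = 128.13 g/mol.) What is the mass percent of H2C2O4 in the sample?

43.76 %

n(NaOH) = 0.02203 × 0.4167 = 9.180 × 10^-3 mol
Let x = n(H2C2O4), y = n(KHC2O4).
Titrant: 2x + 1y = 9.180 × 10^-3;  mass: 90.03x + 128.13y = 0.6506
Solving, x = 3.162 × 10^-3 mol, y = 2.856 × 10^-3 mol
mass of H2C2O4 = 3.162 × 10^-3 × 90.03 = 0.2847 g
% H2C2O4 = 0.2847 / 0.6506 × 100 = 43.76 %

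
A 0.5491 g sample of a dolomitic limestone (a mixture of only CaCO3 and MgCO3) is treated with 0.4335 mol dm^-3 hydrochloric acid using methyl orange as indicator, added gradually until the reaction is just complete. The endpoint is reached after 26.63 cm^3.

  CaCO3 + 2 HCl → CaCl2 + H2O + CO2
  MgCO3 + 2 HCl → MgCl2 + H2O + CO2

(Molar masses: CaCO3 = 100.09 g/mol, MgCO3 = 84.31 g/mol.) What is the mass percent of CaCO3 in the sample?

n(HCl) = 0.02663 × 0.4335 = 0.01154 mol
Let x = n(CaCO3), y = n(MgCO3).
Titrant: 2x + 2y = 0.01154;  mass: 100.09x + 84.31y = 0.5491
Solving, x = 3.958 × 10^-3 mol, y = 1.814 × 10^-3 mol
mass of CaCO3 = 3.958 × 10^-3 × 100.09 = 0.3962 g
% CaCO3 = 0.3962 / 0.5491 × 100 = 72.15 %

72.15 %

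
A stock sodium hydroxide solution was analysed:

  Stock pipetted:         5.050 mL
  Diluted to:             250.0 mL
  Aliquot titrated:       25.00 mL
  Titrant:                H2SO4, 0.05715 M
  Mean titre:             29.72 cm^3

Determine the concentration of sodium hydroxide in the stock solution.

2 NaOH + H2SO4 → Na2SO4 + 2 H2O
n(H2SO4) = 0.02972 × 0.05715 = 1.698 × 10^-3 mol
From the 2:1 ratio, n(NaOH) in the aliquot = 2/1 × 1.698 × 10^-3 = 3.397 × 10^-3 mol
[NaOH]_dilute = 3.397 × 10^-3 / 0.02500 = 0.1359 mol/L
Dilution factor = 250.0 / 5.050 = 49.50
[NaOH]_stock = 0.1359 × 49.50 = 6.727 mol/L

6.727 M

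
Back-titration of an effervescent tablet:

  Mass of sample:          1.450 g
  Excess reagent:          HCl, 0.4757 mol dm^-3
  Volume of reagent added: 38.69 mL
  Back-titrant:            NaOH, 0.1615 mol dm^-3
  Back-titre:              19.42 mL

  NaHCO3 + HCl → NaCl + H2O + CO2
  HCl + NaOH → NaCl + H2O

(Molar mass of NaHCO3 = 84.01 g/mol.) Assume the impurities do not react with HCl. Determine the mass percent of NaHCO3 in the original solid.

n(HCl) added = 0.03869 × 0.4757 = 0.01840 mol
n(NaOH) used in back-titration = 0.01942 × 0.1615 = 3.136 × 10^-3 mol
n(HCl) left over = 3.136 × 10^-3 mol (1:1 ratio)
n(HCl) consumed by analyte = 0.01840 − 3.136 × 10^-3 = 0.01527 mol
n(NaHCO3) = 0.01527 mol (1:1 ratio)
mass of NaHCO3 = 0.01527 × 84.01 = 1.283 g
% NaHCO3 = 1.283 / 1.450 × 100 = 88.46 %

88.46 %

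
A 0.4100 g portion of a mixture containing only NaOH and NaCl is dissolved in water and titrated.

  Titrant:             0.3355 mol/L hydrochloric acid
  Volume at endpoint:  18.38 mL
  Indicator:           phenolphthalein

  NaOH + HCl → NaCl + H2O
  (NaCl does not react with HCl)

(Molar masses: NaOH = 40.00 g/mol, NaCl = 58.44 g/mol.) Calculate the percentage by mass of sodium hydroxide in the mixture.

60.16 %

n(HCl) = 0.01838 × 0.3355 = 6.166 × 10^-3 mol
Let x = n(NaOH), y = n(NaCl).
Titrant: 1x = 6.166 × 10^-3;  mass: 40.00x + 58.44y = 0.4100
Solving, x = 6.166 × 10^-3 mol, y = 2.795 × 10^-3 mol
mass of NaOH = 6.166 × 10^-3 × 40.00 = 0.2467 g
% NaOH = 0.2467 / 0.4100 × 100 = 60.16 %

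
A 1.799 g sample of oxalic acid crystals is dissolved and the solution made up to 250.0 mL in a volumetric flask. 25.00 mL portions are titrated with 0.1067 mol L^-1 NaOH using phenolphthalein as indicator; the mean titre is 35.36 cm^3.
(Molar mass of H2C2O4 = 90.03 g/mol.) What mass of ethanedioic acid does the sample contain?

1.698 g

H2C2O4 + 2 NaOH → Na2C2O4 + 2 H2O
n(NaOH) per titration = 0.03536 × 0.1067 = 3.773 × 10^-3 mol
From the 1:2 ratio, n(H2C2O4) in each aliquot = 1/2 × 3.773 × 10^-3 = 1.886 × 10^-3 mol
n(H2C2O4) in the whole flask = 1.886 × 10^-3 × 250.0/25.00 = 0.01886 mol
mass of H2C2O4 = 0.01886 × 90.03 = 1.698 g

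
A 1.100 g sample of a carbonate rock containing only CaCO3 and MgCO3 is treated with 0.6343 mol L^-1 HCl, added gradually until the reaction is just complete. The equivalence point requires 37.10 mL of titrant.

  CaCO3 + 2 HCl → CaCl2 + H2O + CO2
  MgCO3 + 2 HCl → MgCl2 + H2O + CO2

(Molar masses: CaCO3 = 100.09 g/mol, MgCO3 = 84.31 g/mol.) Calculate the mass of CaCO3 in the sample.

n(HCl) = 0.03710 × 0.6343 = 0.02353 mol
Let x = n(CaCO3), y = n(MgCO3).
Titrant: 2x + 2y = 0.02353;  mass: 100.09x + 84.31y = 1.100
Solving, x = 6.843 × 10^-3 mol, y = 4.923 × 10^-3 mol
mass of CaCO3 = 6.843 × 10^-3 × 100.09 = 0.6849 g

0.6849 g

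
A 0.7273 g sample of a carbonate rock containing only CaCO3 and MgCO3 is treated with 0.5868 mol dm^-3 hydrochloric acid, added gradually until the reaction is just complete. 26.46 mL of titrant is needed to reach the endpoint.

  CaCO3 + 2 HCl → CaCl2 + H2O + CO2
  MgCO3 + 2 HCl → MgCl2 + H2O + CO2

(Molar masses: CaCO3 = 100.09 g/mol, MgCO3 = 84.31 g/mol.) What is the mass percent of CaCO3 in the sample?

63.46 %

n(HCl) = 0.02646 × 0.5868 = 0.01553 mol
Let x = n(CaCO3), y = n(MgCO3).
Titrant: 2x + 2y = 0.01553;  mass: 100.09x + 84.31y = 0.7273
Solving, x = 4.612 × 10^-3 mol, y = 3.152 × 10^-3 mol
mass of CaCO3 = 4.612 × 10^-3 × 100.09 = 0.4616 g
% CaCO3 = 0.4616 / 0.7273 × 100 = 63.46 %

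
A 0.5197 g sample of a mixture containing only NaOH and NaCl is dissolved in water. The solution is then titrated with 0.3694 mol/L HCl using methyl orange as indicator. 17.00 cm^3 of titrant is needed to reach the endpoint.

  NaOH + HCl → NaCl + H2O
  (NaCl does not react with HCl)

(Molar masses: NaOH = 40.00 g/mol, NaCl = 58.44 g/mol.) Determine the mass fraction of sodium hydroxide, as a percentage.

48.33 %

n(HCl) = 0.01700 × 0.3694 = 6.280 × 10^-3 mol
Let x = n(NaOH), y = n(NaCl).
Titrant: 1x = 6.280 × 10^-3;  mass: 40.00x + 58.44y = 0.5197
Solving, x = 6.280 × 10^-3 mol, y = 4.595 × 10^-3 mol
mass of NaOH = 6.280 × 10^-3 × 40.00 = 0.2512 g
% NaOH = 0.2512 / 0.5197 × 100 = 48.33 %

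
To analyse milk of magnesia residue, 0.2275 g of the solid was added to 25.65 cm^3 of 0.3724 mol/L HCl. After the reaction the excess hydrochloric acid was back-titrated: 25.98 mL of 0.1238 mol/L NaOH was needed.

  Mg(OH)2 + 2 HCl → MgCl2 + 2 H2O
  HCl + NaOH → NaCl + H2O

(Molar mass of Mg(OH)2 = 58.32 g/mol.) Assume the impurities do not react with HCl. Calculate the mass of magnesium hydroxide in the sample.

n(HCl) added = 0.02565 × 0.3724 = 9.552 × 10^-3 mol
n(NaOH) used in back-titration = 0.02598 × 0.1238 = 3.216 × 10^-3 mol
n(HCl) left over = 3.216 × 10^-3 mol (1:1 ratio)
n(HCl) consumed by analyte = 9.552 × 10^-3 − 3.216 × 10^-3 = 6.336 × 10^-3 mol
From the 1:2 ratio, n(Mg(OH)2) = 1/2 × 6.336 × 10^-3 = 3.168 × 10^-3 mol
mass of Mg(OH)2 = 3.168 × 10^-3 × 58.32 = 0.1848 g

0.1848 g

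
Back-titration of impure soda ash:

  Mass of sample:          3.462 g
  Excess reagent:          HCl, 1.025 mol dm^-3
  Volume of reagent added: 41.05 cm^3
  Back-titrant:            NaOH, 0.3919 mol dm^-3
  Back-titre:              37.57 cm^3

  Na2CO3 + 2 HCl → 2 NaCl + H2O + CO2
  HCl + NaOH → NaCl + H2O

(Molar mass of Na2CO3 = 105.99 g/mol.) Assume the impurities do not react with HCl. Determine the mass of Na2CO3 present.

n(HCl) added = 0.04105 × 1.025 = 0.04208 mol
n(NaOH) used in back-titration = 0.03757 × 0.3919 = 0.01472 mol
n(HCl) left over = 0.01472 mol (1:1 ratio)
n(HCl) consumed by analyte = 0.04208 − 0.01472 = 0.02735 mol
From the 1:2 ratio, n(Na2CO3) = 1/2 × 0.02735 = 0.01368 mol
mass of Na2CO3 = 0.01368 × 105.99 = 1.450 g

1.450 g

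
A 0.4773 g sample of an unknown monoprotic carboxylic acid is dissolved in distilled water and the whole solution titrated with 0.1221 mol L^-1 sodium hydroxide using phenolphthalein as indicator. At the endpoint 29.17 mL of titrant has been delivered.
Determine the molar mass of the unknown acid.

n(NaOH) = 0.02917 L × 0.1221 mol/L = 3.562 × 10^-3 mol
n(HA) = 3.562 × 10^-3 mol (1:1 ratio)
M = m / n = 0.4773 g / 3.562 × 10^-3 mol = 134.0 g/mol

134.0 g/mol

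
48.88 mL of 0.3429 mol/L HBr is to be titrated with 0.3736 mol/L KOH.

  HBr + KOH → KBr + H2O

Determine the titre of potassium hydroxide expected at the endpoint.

n(HBr) = 0.04888 L × 0.3429 mol/L = 0.01676 mol
n(KOH) = 0.01676 mol (1:1 stoichiometry)
V(KOH) = 0.01676 mol / 0.3736 mol/L = 0.04486 L = 44.86 mL

44.86 mL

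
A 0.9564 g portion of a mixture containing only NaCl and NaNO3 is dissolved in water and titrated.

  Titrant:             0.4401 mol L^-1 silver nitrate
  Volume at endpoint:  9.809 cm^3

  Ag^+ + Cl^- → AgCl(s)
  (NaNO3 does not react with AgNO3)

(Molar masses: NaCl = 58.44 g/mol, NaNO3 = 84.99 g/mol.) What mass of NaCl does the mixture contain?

0.2523 g

n(AgNO3) = 0.009809 × 0.4401 = 4.317 × 10^-3 mol
Let x = n(NaCl), y = n(NaNO3).
Titrant: 1x = 4.317 × 10^-3;  mass: 58.44x + 84.99y = 0.9564
Solving, x = 4.317 × 10^-3 mol, y = 8.285 × 10^-3 mol
mass of NaCl = 4.317 × 10^-3 × 58.44 = 0.2523 g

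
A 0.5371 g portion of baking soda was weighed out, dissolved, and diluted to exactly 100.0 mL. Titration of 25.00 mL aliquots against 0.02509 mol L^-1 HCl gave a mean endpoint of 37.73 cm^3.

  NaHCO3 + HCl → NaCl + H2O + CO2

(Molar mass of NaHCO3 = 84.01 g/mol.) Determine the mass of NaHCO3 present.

n(HCl) per titration = 0.03773 × 0.02509 = 9.466 × 10^-4 mol
n(NaHCO3) in each aliquot = 9.466 × 10^-4 mol (1:1 ratio)
n(NaHCO3) in the whole flask = 9.466 × 10^-4 × 100.0/25.00 = 3.787 × 10^-3 mol
mass of NaHCO3 = 3.787 × 10^-3 × 84.01 = 0.3181 g

0.3181 g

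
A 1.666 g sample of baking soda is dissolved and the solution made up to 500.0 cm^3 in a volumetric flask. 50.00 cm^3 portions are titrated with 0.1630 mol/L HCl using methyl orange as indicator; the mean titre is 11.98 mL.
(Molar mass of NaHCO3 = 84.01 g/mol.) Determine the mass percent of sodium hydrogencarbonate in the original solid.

98.47 %

NaHCO3 + HCl → NaCl + H2O + CO2
n(HCl) per titration = 0.01198 × 0.1630 = 1.953 × 10^-3 mol
n(NaHCO3) in each aliquot = 1.953 × 10^-3 mol (1:1 ratio)
n(NaHCO3) in the whole flask = 1.953 × 10^-3 × 500.0/50.00 = 0.01953 mol
mass of NaHCO3 = 0.01953 × 84.01 = 1.640 g
% NaHCO3 = 1.640 / 1.666 × 100 = 98.47 %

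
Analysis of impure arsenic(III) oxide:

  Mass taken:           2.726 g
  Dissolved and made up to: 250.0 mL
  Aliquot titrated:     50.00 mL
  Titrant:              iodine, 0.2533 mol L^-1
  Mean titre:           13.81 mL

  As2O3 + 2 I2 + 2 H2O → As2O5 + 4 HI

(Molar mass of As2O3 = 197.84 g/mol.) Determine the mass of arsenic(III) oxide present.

1.730 g

n(I2) per titration = 0.01381 × 0.2533 = 3.498 × 10^-3 mol
From the 1:2 ratio, n(As2O3) in each aliquot = 1/2 × 3.498 × 10^-3 = 1.749 × 10^-3 mol
n(As2O3) in the whole flask = 1.749 × 10^-3 × 250.0/50.00 = 8.745 × 10^-3 mol
mass of As2O3 = 8.745 × 10^-3 × 197.84 = 1.730 g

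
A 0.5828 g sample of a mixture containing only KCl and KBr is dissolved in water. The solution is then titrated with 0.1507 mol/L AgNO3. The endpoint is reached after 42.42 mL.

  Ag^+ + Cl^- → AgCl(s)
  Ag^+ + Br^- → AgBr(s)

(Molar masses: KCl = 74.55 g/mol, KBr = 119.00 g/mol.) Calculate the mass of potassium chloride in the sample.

0.2984 g

n(AgNO3) = 0.04242 × 0.1507 = 6.393 × 10^-3 mol
Let x = n(KCl), y = n(KBr).
Titrant: 1x + 1y = 6.393 × 10^-3;  mass: 74.55x + 119.00y = 0.5828
Solving, x = 4.003 × 10^-3 mol, y = 2.390 × 10^-3 mol
mass of KCl = 4.003 × 10^-3 × 74.55 = 0.2984 g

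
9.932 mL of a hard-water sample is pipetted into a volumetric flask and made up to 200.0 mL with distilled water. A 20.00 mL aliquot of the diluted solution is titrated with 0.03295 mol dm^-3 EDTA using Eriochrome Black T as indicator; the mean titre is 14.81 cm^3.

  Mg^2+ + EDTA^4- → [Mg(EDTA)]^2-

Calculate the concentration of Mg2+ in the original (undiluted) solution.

n(EDTA) = 0.01481 × 0.03295 = 4.880 × 10^-4 mol
n(Mg2+) in the aliquot = 4.880 × 10^-4 mol (1:1 ratio)
[Mg2+]_dilute = 4.880 × 10^-4 / 0.02000 = 0.02440 mol/L
Dilution factor = 200.0 / 9.932 = 20.14
[Mg2+]_stock = 0.02440 × 20.14 = 0.4913 mol/L

0.4913 mol/L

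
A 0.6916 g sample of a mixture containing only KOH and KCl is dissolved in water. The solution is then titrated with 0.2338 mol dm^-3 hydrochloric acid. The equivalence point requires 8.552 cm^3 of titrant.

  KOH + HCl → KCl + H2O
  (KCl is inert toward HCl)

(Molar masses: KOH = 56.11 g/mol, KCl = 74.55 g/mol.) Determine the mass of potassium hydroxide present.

n(HCl) = 0.008552 × 0.2338 = 1.999 × 10^-3 mol
Let x = n(KOH), y = n(KCl).
Titrant: 1x = 1.999 × 10^-3;  mass: 56.11x + 74.55y = 0.6916
Solving, x = 1.999 × 10^-3 mol, y = 7.772 × 10^-3 mol
mass of KOH = 1.999 × 10^-3 × 56.11 = 0.1122 g

0.1122 g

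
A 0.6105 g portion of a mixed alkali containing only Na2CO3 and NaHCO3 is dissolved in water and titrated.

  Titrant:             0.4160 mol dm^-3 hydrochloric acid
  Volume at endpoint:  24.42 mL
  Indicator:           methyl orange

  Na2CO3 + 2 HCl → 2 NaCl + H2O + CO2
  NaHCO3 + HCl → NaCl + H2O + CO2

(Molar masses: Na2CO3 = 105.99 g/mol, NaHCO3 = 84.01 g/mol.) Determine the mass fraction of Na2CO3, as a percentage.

67.99 %

n(HCl) = 0.02442 × 0.4160 = 0.01016 mol
Let x = n(Na2CO3), y = n(NaHCO3).
Titrant: 2x + 1y = 0.01016;  mass: 105.99x + 84.01y = 0.6105
Solving, x = 3.916 × 10^-3 mol, y = 2.326 × 10^-3 mol
mass of Na2CO3 = 3.916 × 10^-3 × 105.99 = 0.4151 g
% Na2CO3 = 0.4151 / 0.6105 × 100 = 67.99 %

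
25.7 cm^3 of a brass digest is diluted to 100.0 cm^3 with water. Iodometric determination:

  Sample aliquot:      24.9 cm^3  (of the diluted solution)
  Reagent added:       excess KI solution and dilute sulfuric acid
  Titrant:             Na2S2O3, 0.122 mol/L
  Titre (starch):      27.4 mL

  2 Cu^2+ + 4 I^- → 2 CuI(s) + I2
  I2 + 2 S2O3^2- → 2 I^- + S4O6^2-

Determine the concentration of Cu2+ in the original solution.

0.522 mol/L

n(S2O3^2-) = 0.0274 × 0.122 = 3.34 × 10^-3 mol
n(I2) = n(S2O3^2-)/2 = 1.67 × 10^-3 mol
From the 2:1 ratio, n(Cu2+) in the aliquot = 2/1 × 1.67 × 10^-3 = 3.34 × 10^-3 mol
[Cu2+]_dilute = 3.34 × 10^-3 / 0.0249 = 0.134 mol/L
[Cu2+]_original = 0.134 × 100.0/25.7 = 0.522 mol/L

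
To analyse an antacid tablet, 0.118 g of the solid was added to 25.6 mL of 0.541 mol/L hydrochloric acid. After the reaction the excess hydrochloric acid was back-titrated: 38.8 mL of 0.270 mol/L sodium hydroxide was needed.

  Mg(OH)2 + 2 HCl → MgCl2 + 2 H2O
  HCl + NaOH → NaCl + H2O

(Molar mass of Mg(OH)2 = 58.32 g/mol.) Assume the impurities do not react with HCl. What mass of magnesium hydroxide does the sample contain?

0.0984 g

n(HCl) added = 0.0256 × 0.541 = 0.0138 mol
n(NaOH) used in back-titration = 0.0388 × 0.270 = 0.0105 mol
n(HCl) left over = 0.0105 mol (1:1 ratio)
n(HCl) consumed by analyte = 0.0138 − 0.0105 = 3.37 × 10^-3 mol
From the 1:2 ratio, n(Mg(OH)2) = 1/2 × 3.37 × 10^-3 = 1.69 × 10^-3 mol
mass of Mg(OH)2 = 1.69 × 10^-3 × 58.32 = 0.0984 g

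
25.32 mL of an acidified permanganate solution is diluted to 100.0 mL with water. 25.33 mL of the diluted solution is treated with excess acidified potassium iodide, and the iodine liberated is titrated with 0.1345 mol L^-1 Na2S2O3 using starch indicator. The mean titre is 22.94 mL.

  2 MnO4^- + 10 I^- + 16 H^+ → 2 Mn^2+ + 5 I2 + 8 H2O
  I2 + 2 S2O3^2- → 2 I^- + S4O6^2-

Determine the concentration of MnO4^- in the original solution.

n(S2O3^2-) = 0.02294 × 0.1345 = 3.085 × 10^-3 mol
n(I2) = n(S2O3^2-)/2 = 1.543 × 10^-3 mol
From the 2:5 ratio, n(MnO4^-) in the aliquot = 2/5 × 1.543 × 10^-3 = 6.171 × 10^-4 mol
[MnO4^-]_dilute = 6.171 × 10^-4 / 0.02533 = 0.02436 mol/L
[MnO4^-]_original = 0.02436 × 100.0/25.32 = 0.09622 mol/L

0.09622 mol/L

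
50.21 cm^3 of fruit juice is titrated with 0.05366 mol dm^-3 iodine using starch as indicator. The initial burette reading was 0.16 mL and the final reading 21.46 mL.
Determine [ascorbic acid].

C6H8O6 + I2 → C6H6O6 + 2 HI
n(I2) = 0.02130 L × 0.05366 mol/L = 1.143 × 10^-3 mol
n(C6H8O6) = 1.143 × 10^-3 mol (1:1 mole ratio)
[C6H8O6] = 1.143 × 10^-3 mol / 0.05021 L = 0.02276 mol/L

0.02276 mol/L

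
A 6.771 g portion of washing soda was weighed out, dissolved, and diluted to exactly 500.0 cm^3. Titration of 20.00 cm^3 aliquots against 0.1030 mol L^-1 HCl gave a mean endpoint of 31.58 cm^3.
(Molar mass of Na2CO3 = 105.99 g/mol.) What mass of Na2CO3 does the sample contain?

Na2CO3 + 2 HCl → 2 NaCl + H2O + CO2
n(HCl) per titration = 0.03158 × 0.1030 = 3.253 × 10^-3 mol
From the 1:2 ratio, n(Na2CO3) in each aliquot = 1/2 × 3.253 × 10^-3 = 1.626 × 10^-3 mol
n(Na2CO3) in the whole flask = 1.626 × 10^-3 × 500.0/20.00 = 0.04066 mol
mass of Na2CO3 = 0.04066 × 105.99 = 4.309 g

4.309 g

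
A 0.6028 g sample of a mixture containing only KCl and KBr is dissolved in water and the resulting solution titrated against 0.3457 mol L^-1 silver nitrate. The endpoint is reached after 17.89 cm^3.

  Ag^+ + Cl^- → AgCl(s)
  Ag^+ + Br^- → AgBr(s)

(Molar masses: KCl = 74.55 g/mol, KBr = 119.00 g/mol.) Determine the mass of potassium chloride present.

n(AgNO3) = 0.01789 × 0.3457 = 6.185 × 10^-3 mol
Let x = n(KCl), y = n(KBr).
Titrant: 1x + 1y = 6.185 × 10^-3;  mass: 74.55x + 119.00y = 0.6028
Solving, x = 2.996 × 10^-3 mol, y = 3.189 × 10^-3 mol
mass of KCl = 2.996 × 10^-3 × 74.55 = 0.2233 g

0.2233 g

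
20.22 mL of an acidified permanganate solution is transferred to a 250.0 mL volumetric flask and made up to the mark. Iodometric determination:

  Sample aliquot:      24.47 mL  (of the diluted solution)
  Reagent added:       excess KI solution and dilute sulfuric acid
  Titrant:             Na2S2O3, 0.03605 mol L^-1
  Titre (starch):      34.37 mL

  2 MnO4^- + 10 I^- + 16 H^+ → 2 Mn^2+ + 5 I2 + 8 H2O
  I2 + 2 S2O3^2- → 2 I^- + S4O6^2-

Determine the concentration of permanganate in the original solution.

0.1252 mol/L

n(S2O3^2-) = 0.03437 × 0.03605 = 1.239 × 10^-3 mol
n(I2) = n(S2O3^2-)/2 = 6.195 × 10^-4 mol
From the 2:5 ratio, n(MnO4^-) in the aliquot = 2/5 × 6.195 × 10^-4 = 2.478 × 10^-4 mol
[MnO4^-]_dilute = 2.478 × 10^-4 / 0.02447 = 0.01013 mol/L
[MnO4^-]_original = 0.01013 × 250.0/20.22 = 0.1252 mol/L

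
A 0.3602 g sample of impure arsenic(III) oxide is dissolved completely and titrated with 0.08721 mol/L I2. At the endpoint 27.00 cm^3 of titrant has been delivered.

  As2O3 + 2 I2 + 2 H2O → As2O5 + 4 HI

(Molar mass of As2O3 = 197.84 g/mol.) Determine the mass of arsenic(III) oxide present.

n(I2) = 0.02700 L × 0.08721 mol/L = 2.355 × 10^-3 mol
From the 1:2 ratio, n(As2O3) = 1/2 × 2.355 × 10^-3 = 1.177 × 10^-3 mol
mass of As2O3 = 1.177 × 10^-3 × 197.84 g/mol = 0.2329 g

0.2329 g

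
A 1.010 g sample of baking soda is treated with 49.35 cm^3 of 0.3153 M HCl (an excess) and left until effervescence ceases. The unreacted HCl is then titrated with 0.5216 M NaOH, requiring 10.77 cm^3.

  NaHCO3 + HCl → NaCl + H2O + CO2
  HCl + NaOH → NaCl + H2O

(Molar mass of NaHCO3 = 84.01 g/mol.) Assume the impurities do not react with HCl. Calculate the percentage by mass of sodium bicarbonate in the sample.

n(HCl) added = 0.04935 × 0.3153 = 0.01556 mol
n(NaOH) used in back-titration = 0.01077 × 0.5216 = 5.618 × 10^-3 mol
n(HCl) left over = 5.618 × 10^-3 mol (1:1 ratio)
n(HCl) consumed by analyte = 0.01556 − 5.618 × 10^-3 = 9.942 × 10^-3 mol
n(NaHCO3) = 9.942 × 10^-3 mol (1:1 ratio)
mass of NaHCO3 = 9.942 × 10^-3 × 84.01 = 0.8353 g
% NaHCO3 = 0.8353 / 1.010 × 100 = 82.70 %

82.70 %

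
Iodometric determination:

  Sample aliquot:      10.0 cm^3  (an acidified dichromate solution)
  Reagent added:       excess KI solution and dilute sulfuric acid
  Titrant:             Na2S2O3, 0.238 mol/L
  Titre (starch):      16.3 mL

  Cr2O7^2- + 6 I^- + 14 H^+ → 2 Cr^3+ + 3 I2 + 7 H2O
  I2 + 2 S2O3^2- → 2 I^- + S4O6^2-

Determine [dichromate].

0.0647 mol/L

n(S2O3^2-) = 0.0163 × 0.238 = 3.88 × 10^-3 mol
n(I2) = n(S2O3^2-)/2 = 1.94 × 10^-3 mol
From the 1:3 ratio, n(Cr2O7^2-) in the aliquot = 1/3 × 1.94 × 10^-3 = 6.47 × 10^-4 mol
[Cr2O7^2-] = 6.47 × 10^-4 / 0.0100 = 0.0647 mol/L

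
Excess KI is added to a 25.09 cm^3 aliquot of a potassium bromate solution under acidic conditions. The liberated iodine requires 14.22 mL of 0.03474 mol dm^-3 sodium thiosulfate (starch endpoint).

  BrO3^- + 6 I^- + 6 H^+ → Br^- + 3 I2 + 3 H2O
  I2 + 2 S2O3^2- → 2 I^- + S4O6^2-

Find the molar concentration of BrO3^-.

0.003282 mol/L

n(S2O3^2-) = 0.01422 × 0.03474 = 4.940 × 10^-4 mol
n(I2) = n(S2O3^2-)/2 = 2.470 × 10^-4 mol
From the 1:3 ratio, n(BrO3^-) in the aliquot = 1/3 × 2.470 × 10^-4 = 8.233 × 10^-5 mol
[BrO3^-] = 8.233 × 10^-5 / 0.02509 = 0.003282 mol/L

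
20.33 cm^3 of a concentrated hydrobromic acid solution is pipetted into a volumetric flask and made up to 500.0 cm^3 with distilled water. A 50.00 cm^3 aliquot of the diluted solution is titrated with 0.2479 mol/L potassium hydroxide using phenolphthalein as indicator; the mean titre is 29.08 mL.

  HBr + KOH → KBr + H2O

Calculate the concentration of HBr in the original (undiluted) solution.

3.546 mol/L

n(KOH) = 0.02908 × 0.2479 = 7.209 × 10^-3 mol
n(HBr) in the aliquot = 7.209 × 10^-3 mol (1:1 ratio)
[HBr]_dilute = 7.209 × 10^-3 / 0.05000 = 0.1442 mol/L
Dilution factor = 500.0 / 20.33 = 24.59
[HBr]_stock = 0.1442 × 24.59 = 3.546 mol/L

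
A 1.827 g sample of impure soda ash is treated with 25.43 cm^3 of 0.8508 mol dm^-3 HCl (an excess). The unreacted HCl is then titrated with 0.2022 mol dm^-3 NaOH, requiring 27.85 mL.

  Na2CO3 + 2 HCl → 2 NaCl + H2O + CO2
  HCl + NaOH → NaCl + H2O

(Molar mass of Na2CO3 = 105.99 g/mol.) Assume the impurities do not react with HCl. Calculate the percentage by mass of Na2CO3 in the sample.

46.42 %

n(HCl) added = 0.02543 × 0.8508 = 0.02164 mol
n(NaOH) used in back-titration = 0.02785 × 0.2022 = 5.631 × 10^-3 mol
n(HCl) left over = 5.631 × 10^-3 mol (1:1 ratio)
n(HCl) consumed by analyte = 0.02164 − 5.631 × 10^-3 = 0.01600 mol
From the 1:2 ratio, n(Na2CO3) = 1/2 × 0.01600 = 8.002 × 10^-3 mol
mass of Na2CO3 = 8.002 × 10^-3 × 105.99 = 0.8482 g
% Na2CO3 = 0.8482 / 1.827 × 100 = 46.42 %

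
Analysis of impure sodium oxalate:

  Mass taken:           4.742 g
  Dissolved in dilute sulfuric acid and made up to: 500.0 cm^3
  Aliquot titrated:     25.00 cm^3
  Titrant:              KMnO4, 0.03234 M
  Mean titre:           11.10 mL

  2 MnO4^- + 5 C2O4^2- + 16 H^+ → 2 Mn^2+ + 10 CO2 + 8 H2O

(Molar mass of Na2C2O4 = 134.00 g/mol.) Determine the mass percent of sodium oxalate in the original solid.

n(KMnO4) per titration = 0.01110 × 0.03234 = 3.590 × 10^-4 mol
From the 5:2 ratio, n(Na2C2O4) in each aliquot = 5/2 × 3.590 × 10^-4 = 8.974 × 10^-4 mol
n(Na2C2O4) in the whole flask = 8.974 × 10^-4 × 500.0/25.00 = 0.01795 mol
mass of Na2C2O4 = 0.01795 × 134.00 = 2.405 g
% Na2C2O4 = 2.405 / 4.742 × 100 = 50.72 %

50.72 %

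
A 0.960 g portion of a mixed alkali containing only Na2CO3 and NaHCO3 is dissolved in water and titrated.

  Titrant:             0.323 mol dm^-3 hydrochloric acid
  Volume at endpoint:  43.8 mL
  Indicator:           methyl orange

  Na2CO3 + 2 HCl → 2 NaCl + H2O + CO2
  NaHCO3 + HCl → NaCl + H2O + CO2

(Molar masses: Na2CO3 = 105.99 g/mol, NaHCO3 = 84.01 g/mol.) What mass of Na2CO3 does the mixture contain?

n(HCl) = 0.0438 × 0.323 = 0.0141 mol
Let x = n(Na2CO3), y = n(NaHCO3).
Titrant: 2x + 1y = 0.0141;  mass: 105.99x + 84.01y = 0.960
Solving, x = 3.68 × 10^-3 mol, y = 6.78 × 10^-3 mol
mass of Na2CO3 = 3.68 × 10^-3 × 105.99 = 0.390 g

0.390 g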